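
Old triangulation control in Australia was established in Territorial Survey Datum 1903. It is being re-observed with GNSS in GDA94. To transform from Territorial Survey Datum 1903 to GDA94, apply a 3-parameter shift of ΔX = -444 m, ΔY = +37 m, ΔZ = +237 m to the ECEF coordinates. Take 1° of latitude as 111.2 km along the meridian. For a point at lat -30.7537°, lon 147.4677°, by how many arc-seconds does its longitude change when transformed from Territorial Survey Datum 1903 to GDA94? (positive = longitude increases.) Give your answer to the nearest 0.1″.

sin φ = -0.511349, cos φ = 0.859373, sin λ = 0.537775, cos λ = -0.843088.
East component: ΔE = −sin λ·ΔX + cos λ·ΔY = −(0.537775)(-444) + (-0.843088)(37) = 207.58 m.
1° of latitude spans 111200 m; at latitude φ, 1° of longitude spans that × cos φ = 95562.3 m, so Δλ = 207.58 / 95562.3 × 3600 = 7.820″.

Δλ = 7.8″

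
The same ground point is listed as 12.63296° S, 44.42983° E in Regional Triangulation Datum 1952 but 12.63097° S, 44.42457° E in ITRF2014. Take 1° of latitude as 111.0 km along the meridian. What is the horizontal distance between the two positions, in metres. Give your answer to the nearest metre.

Δφ = -12.63097° − -12.63296° = +0.00199°; Δλ = 44.42457° − 44.42983° = -0.00526°.
ΔN = Δφ × 111000 = 220.9 m; ΔE = Δλ × 111000 × cos(-12.63296°) = -0.00526 × 111000 × 0.975791 = -569.7 m.
Distance = √(ΔE² + ΔN²) = √((-569.7)² + 220.9²) = 611.0 m.

611 m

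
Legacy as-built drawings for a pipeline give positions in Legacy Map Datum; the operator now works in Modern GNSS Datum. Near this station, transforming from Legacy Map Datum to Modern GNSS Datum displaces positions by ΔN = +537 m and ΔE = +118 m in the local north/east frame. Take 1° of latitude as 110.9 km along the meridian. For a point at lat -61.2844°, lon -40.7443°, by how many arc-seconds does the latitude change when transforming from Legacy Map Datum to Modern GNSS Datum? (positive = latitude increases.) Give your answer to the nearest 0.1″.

1° of latitude = 110.9 km, so Δφ = 537.0 / 110900 = 0.0048422° = 17.432″.

Δφ = 17.4″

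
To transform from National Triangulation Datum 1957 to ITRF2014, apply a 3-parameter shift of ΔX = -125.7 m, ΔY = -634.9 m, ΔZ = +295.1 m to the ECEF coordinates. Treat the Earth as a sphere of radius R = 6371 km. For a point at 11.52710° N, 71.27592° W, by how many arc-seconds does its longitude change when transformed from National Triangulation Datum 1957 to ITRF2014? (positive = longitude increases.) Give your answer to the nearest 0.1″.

Δλ = -10.7″

sin φ = 0.199831, cos φ = 0.979830, sin λ = -0.947075, cos λ = 0.321011.
East component: ΔE = −sin λ·ΔX + cos λ·ΔY = −(-0.947075)(-125.7) + (0.321011)(-634.9) = -322.86 m.
1° of latitude spans πR/180 = 111195 m; at latitude φ, 1° of longitude spans that × cos φ = 108952.2 m, so Δλ = -322.86 / 108952.2 × 3600 = -10.668″.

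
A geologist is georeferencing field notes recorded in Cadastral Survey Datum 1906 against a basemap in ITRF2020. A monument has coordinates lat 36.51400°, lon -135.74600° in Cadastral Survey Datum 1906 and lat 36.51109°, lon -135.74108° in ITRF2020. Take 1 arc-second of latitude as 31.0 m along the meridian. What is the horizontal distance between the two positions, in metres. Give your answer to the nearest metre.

Δφ = 36.51109° − 36.51400° = -0.00291°; Δλ = -135.74108° − -135.74600° = +0.00492°.
1° of latitude = 3600 × 31.00 = 111600 m.
ΔN = Δφ × 111600 = -324.8 m; ΔE = Δλ × 111600 × cos(36.51400°) = +0.00492 × 111600 × 0.803711 = 441.3 m.
Distance = √(ΔE² + ΔN²) = √(441.3² + (-324.8)²) = 547.9 m.

548 m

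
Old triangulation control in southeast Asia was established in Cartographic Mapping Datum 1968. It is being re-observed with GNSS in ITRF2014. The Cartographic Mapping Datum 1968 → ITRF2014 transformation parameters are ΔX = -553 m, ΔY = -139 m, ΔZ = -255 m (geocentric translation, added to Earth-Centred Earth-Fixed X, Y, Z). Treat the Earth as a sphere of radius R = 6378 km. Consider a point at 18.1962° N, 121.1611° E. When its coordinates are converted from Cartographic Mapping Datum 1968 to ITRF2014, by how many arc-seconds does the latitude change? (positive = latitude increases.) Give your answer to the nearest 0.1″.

Δφ = -9.5″

sin φ = 0.312272, cos φ = 0.949993, sin λ = 0.855716, cos λ = -0.517446.
North component: ΔN = −sin φ cos λ·ΔX − sin φ sin λ·ΔY + cos φ·ΔZ = −(0.312272)(-0.517446)(-553) − (0.312272)(0.855716)(-139) + (0.949993)(-255) = -294.46 m.
1° of latitude spans πR/180 = 111317 m, so Δφ = -294.46 / 111317 × 3600 = -9.523″.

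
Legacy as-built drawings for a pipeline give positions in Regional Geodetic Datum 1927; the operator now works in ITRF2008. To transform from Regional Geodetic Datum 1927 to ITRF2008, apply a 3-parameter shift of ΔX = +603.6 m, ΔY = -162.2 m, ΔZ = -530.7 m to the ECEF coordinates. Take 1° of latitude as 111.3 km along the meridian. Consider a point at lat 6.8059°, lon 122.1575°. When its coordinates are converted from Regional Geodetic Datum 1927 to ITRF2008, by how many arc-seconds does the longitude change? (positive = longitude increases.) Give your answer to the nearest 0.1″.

Δλ = -13.8″

sin φ = 0.118506, cos φ = 0.992953, sin λ = 0.846588, cos λ = -0.532248.
East component: ΔE = −sin λ·ΔX + cos λ·ΔY = −(0.846588)(603.6) + (-0.532248)(-162.2) = -424.67 m.
1° of latitude spans 111300 m; at latitude φ, 1° of longitude spans that × cos φ = 110515.7 m, so Δλ = -424.67 / 110515.7 × 3600 = -13.833″.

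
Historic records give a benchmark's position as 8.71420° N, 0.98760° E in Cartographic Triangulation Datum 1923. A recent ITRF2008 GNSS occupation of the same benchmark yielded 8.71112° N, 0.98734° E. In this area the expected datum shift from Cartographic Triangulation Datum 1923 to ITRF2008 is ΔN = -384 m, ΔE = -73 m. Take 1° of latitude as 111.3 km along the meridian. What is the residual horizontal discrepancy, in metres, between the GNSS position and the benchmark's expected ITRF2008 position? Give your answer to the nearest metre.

61 m

Observed coordinate differences: Δφ = -0.00308°, Δλ = -0.00026°.
Converting to metres (1° lat = 111300 m, cos φ = 0.988456): observed ΔN = -342.8 m, observed ΔE = -28.6 m.
Subtracting the expected shift leaves a residual of -342.8 − (-384) = 41.2 m north and -28.6 − (-73) = 44.4 m east.
Residual distance = √(41.2² + 44.4²) = 60.6 m.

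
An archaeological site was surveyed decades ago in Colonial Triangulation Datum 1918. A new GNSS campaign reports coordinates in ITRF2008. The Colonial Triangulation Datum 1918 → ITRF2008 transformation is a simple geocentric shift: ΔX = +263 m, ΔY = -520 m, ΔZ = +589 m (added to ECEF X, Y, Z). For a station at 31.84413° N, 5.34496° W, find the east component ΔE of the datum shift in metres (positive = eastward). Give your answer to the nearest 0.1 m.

ΔE = -493.2 m

At φ = 31.84413°, λ = -5.34496°: sin φ = 0.527610, cos φ = 0.849487, sin λ = -0.093152, cos λ = 0.995652.
ΔE = −sin λ·ΔX + cos λ·ΔY = −(-0.093152)·(263) + (0.995652)·(-520) = -493.24 m.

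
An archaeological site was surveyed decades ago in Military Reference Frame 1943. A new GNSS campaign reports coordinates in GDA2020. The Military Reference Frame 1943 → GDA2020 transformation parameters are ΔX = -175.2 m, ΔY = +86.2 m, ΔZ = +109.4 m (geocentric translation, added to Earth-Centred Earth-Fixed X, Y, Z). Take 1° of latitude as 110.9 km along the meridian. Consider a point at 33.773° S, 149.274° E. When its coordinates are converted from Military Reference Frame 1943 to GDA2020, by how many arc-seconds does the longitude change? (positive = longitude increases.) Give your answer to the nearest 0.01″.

Δλ = 0.60″

sin φ = -0.555904, cos φ = 0.831247, sin λ = 0.510933, cos λ = -0.859621.
East component: ΔE = −sin λ·ΔX + cos λ·ΔY = −(0.510933)(-175.2) + (-0.859621)(86.2) = 15.42 m.
1° of latitude spans 110900 m; at latitude φ, 1° of longitude spans that × cos φ = 92185.2 m, so Δλ = 15.42 / 92185.2 × 3600 = 0.602″.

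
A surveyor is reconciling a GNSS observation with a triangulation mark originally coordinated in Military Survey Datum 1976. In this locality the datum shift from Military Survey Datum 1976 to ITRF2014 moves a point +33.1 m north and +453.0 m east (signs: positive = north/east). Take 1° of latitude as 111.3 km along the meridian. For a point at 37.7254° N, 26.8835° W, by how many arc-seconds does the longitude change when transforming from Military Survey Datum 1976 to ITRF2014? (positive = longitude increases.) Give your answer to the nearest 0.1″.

At latitude 37.7254°, cos φ = 0.790952.
1° of longitude at this latitude = 111.3 × cos φ = 88.03 km, so Δλ = 453.0 / 88033.0 = 0.0051458° = 18.525″.

Δλ = 18.5″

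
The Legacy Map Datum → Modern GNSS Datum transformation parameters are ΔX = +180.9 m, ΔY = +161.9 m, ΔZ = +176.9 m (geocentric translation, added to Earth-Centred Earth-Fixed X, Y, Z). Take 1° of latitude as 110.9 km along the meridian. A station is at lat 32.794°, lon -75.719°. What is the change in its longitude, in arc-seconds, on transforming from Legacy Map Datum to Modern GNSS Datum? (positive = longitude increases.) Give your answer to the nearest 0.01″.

Δλ = 8.31″

sin φ = 0.541620, cos φ = 0.840623, sin λ = -0.969098, cos λ = 0.246678.
East component: ΔE = −sin λ·ΔX + cos λ·ΔY = −(-0.969098)(180.9) + (0.246678)(161.9) = 215.25 m.
1° of latitude spans 110900 m; at latitude φ, 1° of longitude spans that × cos φ = 93225.1 m, so Δλ = 215.25 / 93225.1 × 3600 = 8.312″.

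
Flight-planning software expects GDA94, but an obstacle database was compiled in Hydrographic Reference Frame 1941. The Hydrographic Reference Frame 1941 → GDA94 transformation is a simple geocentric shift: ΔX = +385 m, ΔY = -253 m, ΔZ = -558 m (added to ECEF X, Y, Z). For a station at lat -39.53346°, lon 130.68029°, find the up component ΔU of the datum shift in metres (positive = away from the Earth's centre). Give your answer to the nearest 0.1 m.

ΔU = 13.7 m

At φ = -39.53346°, λ = 130.68029°: sin φ = -0.636529, cos φ = 0.771253, sin λ = 0.758359, cos λ = -0.651838.
ΔU = cos φ cos λ·ΔX + cos φ sin λ·ΔY + sin φ·ΔZ = (0.771253)(-0.651838)(385) + (0.771253)(0.758359)(-253) + (-0.636529)(-558) = 13.66 m.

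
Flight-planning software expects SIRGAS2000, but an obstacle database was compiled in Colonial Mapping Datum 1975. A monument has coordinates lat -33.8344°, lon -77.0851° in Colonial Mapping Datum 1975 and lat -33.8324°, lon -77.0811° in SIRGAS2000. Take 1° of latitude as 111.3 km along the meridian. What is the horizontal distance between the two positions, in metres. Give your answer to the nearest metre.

432 m

Δφ = -33.8324° − -33.8344° = +0.0020°; Δλ = -77.0811° − -77.0851° = +0.0040°.
ΔN = Δφ × 111300 = 222.6 m; ΔE = Δλ × 111300 × cos(-33.8344°) = +0.0040 × 111300 × 0.830650 = 369.8 m.
Distance = √(ΔE² + ΔN²) = √(369.8² + 222.6²) = 431.6 m.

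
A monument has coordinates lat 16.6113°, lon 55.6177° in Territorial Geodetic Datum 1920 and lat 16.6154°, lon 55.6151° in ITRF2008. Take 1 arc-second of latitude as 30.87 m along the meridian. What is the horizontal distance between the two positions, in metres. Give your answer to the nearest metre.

533 m

Δφ = 16.6154° − 16.6113° = +0.0041°; Δλ = 55.6151° − 55.6177° = -0.0026°.
1° of latitude = 3600 × 30.87 = 111132 m.
ΔN = Δφ × 111132 = 455.6 m; ΔE = Δλ × 111132 × cos(16.6113°) = -0.0026 × 111132 × 0.958266 = -276.9 m.
Distance = √(ΔE² + ΔN²) = √((-276.9)² + 455.6²) = 533.2 m.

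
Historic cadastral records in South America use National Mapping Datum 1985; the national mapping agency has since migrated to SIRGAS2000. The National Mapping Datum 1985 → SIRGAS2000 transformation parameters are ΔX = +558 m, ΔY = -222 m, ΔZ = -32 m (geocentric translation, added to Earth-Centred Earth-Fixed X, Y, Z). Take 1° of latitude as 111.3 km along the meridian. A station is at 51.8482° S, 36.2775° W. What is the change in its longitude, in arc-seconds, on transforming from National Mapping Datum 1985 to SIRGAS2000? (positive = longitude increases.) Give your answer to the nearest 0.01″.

Δλ = 7.92″

sin φ = -0.786377, cos φ = 0.617747, sin λ = -0.591697, cos λ = 0.806161.
East component: ΔE = −sin λ·ΔX + cos λ·ΔY = −(-0.591697)(558) + (0.806161)(-222) = 151.20 m.
1° of latitude spans 111300 m; at latitude φ, 1° of longitude spans that × cos φ = 68755.2 m, so Δλ = 151.20 / 68755.2 × 3600 = 7.917″.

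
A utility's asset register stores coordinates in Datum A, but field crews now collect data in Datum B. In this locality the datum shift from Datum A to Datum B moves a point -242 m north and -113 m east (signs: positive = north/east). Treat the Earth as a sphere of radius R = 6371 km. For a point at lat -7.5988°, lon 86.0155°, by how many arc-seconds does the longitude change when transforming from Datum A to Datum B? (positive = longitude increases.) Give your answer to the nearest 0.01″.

At latitude -7.5988°, cos φ = 0.991218.
One radian of longitude at latitude φ spans R cos φ, so Δλ = ΔE / (R cos φ) = -113.0 / (6371000 × 0.991218) = -1.7894e-05 rad = -3.691″.

Δλ = -3.69″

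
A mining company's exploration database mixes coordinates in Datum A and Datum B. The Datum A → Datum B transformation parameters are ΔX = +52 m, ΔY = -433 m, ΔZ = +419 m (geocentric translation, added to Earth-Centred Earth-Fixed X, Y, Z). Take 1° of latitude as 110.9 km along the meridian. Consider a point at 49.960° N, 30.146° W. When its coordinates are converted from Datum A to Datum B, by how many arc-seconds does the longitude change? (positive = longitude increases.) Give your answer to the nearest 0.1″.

sin φ = 0.765596, cos φ = 0.643322, sin λ = -0.502205, cos λ = 0.864749.
East component: ΔE = −sin λ·ΔX + cos λ·ΔY = −(-0.502205)(52) + (0.864749)(-433) = -348.32 m.
1° of latitude spans 110900 m; at latitude φ, 1° of longitude spans that × cos φ = 71344.4 m, so Δλ = -348.32 / 71344.4 × 3600 = -17.576″.

Δλ = -17.6″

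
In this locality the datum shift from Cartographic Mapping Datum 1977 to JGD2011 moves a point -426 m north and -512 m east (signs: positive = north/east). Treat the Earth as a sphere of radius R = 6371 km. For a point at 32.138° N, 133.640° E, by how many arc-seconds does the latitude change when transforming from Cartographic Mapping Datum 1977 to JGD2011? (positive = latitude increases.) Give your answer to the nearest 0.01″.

Δφ = -13.79″

On a sphere of radius R, 1 rad of latitude = R, so Δφ = ΔN / R = -426.0 / 6371000 = -6.6865e-05 rad = -13.792″.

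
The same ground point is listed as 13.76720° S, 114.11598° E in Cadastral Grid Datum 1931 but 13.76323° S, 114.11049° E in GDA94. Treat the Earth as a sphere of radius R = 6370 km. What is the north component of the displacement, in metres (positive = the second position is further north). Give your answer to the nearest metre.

ΔN = 441 m

Δφ = -13.76323° − -13.76720° = +0.00397°; Δλ = 114.11049° − 114.11598° = -0.00549°.
1° along a meridian = πR/180 = 111177 m.
ΔN = Δφ × 111177 = 441.4 m; ΔE = Δλ × 111177 × cos(-13.76720°) = -0.00549 × 111177 × 0.971271 = -592.8 m.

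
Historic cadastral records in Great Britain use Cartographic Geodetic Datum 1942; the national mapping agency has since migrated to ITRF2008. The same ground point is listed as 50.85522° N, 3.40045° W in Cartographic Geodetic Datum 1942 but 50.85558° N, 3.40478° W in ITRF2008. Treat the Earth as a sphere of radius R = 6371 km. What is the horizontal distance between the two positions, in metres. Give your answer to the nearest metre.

Δφ = 50.85558° − 50.85522° = +0.00036°; Δλ = -3.40478° − -3.40045° = -0.00433°.
1° along a meridian = πR/180 = 111195 m.
ΔN = Δφ × 111195 = 40.0 m; ΔE = Δλ × 111195 × cos(50.85522°) = -0.00433 × 111195 × 0.631282 = -303.9 m.
Distance = √(ΔE² + ΔN²) = √((-303.9)² + 40.0²) = 306.6 m.

307 m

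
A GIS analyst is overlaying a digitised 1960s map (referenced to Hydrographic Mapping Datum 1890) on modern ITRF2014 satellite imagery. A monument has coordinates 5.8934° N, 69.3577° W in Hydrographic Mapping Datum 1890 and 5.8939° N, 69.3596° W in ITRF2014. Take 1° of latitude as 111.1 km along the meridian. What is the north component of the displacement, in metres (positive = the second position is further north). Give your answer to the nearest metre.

ΔN = 56 m

Δφ = 5.8939° − 5.8934° = +0.0005°; Δλ = -69.3596° − -69.3577° = -0.0019°.
ΔN = Δφ × 111100 = 55.6 m; ΔE = Δλ × 111100 × cos(5.8934°) = -0.0019 × 111100 × 0.994715 = -210.0 m.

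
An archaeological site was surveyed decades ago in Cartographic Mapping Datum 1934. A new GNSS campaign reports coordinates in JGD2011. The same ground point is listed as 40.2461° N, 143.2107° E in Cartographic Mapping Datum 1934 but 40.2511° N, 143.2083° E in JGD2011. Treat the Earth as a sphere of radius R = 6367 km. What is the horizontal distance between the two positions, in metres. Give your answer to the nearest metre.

Δφ = 40.2511° − 40.2461° = +0.0050°; Δλ = 143.2083° − 143.2107° = -0.0024°.
1° along a meridian = πR/180 = 111125 m.
ΔN = Δφ × 111125 = 555.6 m; ΔE = Δλ × 111125 × cos(40.2461°) = -0.0024 × 111125 × 0.763276 = -203.6 m.
Distance = √(ΔE² + ΔN²) = √((-203.6)² + 555.6²) = 591.7 m.

592 m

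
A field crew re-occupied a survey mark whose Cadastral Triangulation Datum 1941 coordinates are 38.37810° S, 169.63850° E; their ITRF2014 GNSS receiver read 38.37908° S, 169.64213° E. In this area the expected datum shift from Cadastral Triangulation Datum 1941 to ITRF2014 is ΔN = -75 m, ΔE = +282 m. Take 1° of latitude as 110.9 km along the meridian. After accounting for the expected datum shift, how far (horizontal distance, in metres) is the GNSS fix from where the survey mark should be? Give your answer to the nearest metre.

48 m

Observed coordinate differences: Δφ = -0.00098°, Δλ = +0.00363°.
Converting to metres (1° lat = 110900 m, cos φ = 0.783931): observed ΔN = -108.7 m, observed ΔE = 315.6 m.
Subtracting the expected shift leaves a residual of -108.7 − (-75) = -33.7 m north and 315.6 − (282) = 33.6 m east.
Residual distance = √((-33.7)² + 33.6²) = 47.6 m.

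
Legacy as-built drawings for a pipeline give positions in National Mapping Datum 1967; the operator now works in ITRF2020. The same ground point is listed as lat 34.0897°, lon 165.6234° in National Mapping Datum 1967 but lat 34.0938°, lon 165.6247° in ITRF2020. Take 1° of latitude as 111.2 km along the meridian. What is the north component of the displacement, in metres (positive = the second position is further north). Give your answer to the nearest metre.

ΔN = 456 m

Δφ = 34.0938° − 34.0897° = +0.0041°; Δλ = 165.6247° − 165.6234° = +0.0013°.
ΔN = Δφ × 111200 = 455.9 m; ΔE = Δλ × 111200 × cos(34.0897°) = +0.0013 × 111200 × 0.828161 = 119.7 m.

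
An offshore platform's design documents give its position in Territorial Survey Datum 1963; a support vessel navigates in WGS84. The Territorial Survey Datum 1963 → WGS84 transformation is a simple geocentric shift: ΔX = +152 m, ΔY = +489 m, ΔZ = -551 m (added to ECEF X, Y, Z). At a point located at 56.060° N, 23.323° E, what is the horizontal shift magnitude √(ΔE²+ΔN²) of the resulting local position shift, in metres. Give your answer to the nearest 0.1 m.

701.7 m

At φ = 56.060°, λ = 23.323°: sin φ = 0.829623, cos φ = 0.558324, sin λ = 0.395914, cos λ = 0.918288.
ΔE = −sin λ·ΔX + cos λ·ΔY = −(0.395914)·(152) + (0.918288)·(489) = 388.86 m.
ΔN = −sin φ cos λ·ΔX − sin φ sin λ·ΔY + cos φ·ΔZ = −(0.829623)(0.918288)(152) − (0.829623)(0.395914)(489) + (0.558324)(-551) = -584.05 m.
Horizontal magnitude = √(ΔE² + ΔN²) = √(388.86² + (-584.05)²) = 701.66 m.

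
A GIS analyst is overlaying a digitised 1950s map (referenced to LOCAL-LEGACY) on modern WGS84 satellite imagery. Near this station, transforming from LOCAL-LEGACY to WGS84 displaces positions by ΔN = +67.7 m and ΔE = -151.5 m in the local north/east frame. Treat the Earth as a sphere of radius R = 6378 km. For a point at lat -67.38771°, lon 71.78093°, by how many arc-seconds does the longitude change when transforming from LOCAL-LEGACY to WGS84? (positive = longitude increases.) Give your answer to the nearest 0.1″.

Δλ = -12.7″

At latitude -67.38771°, cos φ = 0.384493.
One radian of longitude at latitude φ spans R cos φ, so Δλ = ΔE / (R cos φ) = -151.5 / (6378000 × 0.384493) = -6.1779e-05 rad = -12.743″.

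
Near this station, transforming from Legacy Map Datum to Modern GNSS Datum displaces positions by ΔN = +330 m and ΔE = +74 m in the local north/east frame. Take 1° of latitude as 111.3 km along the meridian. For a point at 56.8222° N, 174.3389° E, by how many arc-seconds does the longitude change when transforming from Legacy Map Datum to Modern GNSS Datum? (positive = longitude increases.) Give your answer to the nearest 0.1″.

At latitude 56.8222°, cos φ = 0.547239.
1° of longitude at this latitude = 111.3 × cos φ = 60.91 km, so Δλ = 74.0 / 60907.7 = 0.0012150° = 4.374″.

Δλ = 4.4″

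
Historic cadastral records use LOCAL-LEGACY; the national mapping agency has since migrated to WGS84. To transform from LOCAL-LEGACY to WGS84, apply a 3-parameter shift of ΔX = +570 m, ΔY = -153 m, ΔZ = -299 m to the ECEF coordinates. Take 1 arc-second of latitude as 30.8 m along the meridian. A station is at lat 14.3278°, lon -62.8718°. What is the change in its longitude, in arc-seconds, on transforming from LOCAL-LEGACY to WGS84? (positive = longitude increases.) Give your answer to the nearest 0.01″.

Δλ = 14.66″

sin φ = 0.247469, cos φ = 0.968896, sin λ = -0.889988, cos λ = 0.455983.
East component: ΔE = −sin λ·ΔX + cos λ·ΔY = −(-0.889988)(570) + (0.455983)(-153) = 437.53 m.
1° of latitude spans 3600 × 30.80 = 110880 m; at latitude φ, 1° of longitude spans that × cos φ = 107431.2 m, so Δλ = 437.53 / 107431.2 × 3600 = 14.661″.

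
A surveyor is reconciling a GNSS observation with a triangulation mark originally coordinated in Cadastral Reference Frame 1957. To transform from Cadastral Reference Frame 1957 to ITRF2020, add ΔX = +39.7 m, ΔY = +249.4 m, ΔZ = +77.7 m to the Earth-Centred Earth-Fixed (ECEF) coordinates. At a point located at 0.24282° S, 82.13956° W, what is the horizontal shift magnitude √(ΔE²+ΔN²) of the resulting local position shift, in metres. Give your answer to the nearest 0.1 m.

106.2 m

The local east axis at (φ, λ) is (−sin λ, cos λ, 0), so ΔE = −sin(-82.13956°)·39.7 + cos(-82.13956°)·249.4 = 73.44 m.
The local north axis is (−sin φ cos λ, −sin φ sin λ, cos φ), giving ΔN = 0.023 − 1.047 + 77.699 = 76.68 m.
Horizontal magnitude = √(ΔE² + ΔN²) = √(73.44² + 76.68²) = 106.17 m.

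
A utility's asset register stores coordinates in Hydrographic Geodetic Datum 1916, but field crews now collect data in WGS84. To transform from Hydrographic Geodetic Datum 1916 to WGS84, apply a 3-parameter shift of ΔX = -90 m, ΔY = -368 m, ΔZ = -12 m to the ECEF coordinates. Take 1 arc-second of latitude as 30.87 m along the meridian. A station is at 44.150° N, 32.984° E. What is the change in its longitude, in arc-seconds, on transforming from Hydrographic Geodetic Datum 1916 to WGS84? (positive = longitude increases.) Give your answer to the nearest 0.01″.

sin φ = 0.696539, cos φ = 0.717519, sin λ = 0.544405, cos λ = 0.838823.
East component: ΔE = −sin λ·ΔX + cos λ·ΔY = −(0.544405)(-90) + (0.838823)(-368) = -259.69 m.
1° of latitude spans 3600 × 30.87 = 111132 m; at latitude φ, 1° of longitude spans that × cos φ = 79739.3 m, so Δλ = -259.69 / 79739.3 × 3600 = -11.724″.

Δλ = -11.72″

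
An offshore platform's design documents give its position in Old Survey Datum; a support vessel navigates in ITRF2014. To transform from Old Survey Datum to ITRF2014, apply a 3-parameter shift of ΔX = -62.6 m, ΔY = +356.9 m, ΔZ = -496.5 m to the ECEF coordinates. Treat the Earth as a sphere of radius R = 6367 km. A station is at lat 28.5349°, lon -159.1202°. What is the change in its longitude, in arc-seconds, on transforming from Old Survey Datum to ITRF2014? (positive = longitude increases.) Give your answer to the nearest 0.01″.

sin φ = 0.477694, cos φ = 0.878526, sin λ = -0.356409, cos λ = -0.934330.
East component: ΔE = −sin λ·ΔX + cos λ·ΔY = −(-0.356409)(-62.6) + (-0.934330)(356.9) = -355.77 m.
1° of latitude spans πR/180 = 111125 m; at latitude φ, 1° of longitude spans that × cos φ = 97626.3 m, so Δλ = -355.77 / 97626.3 × 3600 = -13.119″.

Δλ = -13.12″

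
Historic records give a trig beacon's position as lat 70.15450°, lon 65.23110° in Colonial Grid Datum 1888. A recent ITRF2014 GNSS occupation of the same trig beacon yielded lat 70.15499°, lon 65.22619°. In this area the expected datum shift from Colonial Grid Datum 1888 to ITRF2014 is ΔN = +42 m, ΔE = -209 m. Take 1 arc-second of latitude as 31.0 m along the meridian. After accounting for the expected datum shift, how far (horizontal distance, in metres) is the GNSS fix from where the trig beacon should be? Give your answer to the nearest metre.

Observed coordinate differences: Δφ = +0.00049°, Δλ = -0.00491°.
Converting to metres (1° lat = 111600 m, cos φ = 0.339485): observed ΔN = 54.7 m, observed ΔE = -186.0 m.
Subtracting the expected shift leaves a residual of 54.7 − (42) = 12.7 m north and -186.0 − (-209) = 23.0 m east.
Residual distance = √(12.7² + 23.0²) = 26.2 m.

26 m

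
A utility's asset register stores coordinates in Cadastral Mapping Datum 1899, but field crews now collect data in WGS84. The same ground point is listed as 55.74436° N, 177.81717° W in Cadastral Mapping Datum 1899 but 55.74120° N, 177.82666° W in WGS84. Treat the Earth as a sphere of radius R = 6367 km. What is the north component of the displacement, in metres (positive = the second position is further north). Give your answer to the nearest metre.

ΔN = -351 m

Δφ = 55.74120° − 55.74436° = -0.00316°; Δλ = -177.82666° − -177.81717° = -0.00949°.
1° along a meridian = πR/180 = 111125 m.
ΔN = Δφ × 111125 = -351.2 m; ΔE = Δλ × 111125 × cos(55.74436°) = -0.00949 × 111125 × 0.562886 = -593.6 m.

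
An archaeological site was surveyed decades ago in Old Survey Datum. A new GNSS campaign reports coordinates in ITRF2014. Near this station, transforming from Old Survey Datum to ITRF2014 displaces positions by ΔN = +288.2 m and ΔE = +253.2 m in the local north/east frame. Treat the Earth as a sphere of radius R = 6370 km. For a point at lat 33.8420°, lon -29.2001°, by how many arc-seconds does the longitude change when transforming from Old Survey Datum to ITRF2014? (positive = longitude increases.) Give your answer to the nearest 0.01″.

Δλ = 9.87″

At latitude 33.8420°, cos φ = 0.830576.
One radian of longitude at latitude φ spans R cos φ, so Δλ = ΔE / (R cos φ) = 253.2 / (6370000 × 0.830576) = 4.7857e-05 rad = 9.871″.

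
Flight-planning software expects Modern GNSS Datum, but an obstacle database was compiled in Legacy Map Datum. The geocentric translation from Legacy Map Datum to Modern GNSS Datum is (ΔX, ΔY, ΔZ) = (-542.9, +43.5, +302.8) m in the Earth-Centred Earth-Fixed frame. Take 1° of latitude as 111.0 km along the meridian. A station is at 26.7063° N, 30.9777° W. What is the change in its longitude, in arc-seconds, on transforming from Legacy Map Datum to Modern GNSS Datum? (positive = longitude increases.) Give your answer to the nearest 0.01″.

sin φ = 0.449417, cos φ = 0.893322, sin λ = -0.514704, cos λ = 0.857368.
East component: ΔE = −sin λ·ΔX + cos λ·ΔY = −(-0.514704)(-542.9) + (0.857368)(43.5) = -242.14 m.
1° of latitude spans 111000 m; at latitude φ, 1° of longitude spans that × cos φ = 99158.7 m, so Δλ = -242.14 / 99158.7 × 3600 = -8.791″.

Δλ = -8.79″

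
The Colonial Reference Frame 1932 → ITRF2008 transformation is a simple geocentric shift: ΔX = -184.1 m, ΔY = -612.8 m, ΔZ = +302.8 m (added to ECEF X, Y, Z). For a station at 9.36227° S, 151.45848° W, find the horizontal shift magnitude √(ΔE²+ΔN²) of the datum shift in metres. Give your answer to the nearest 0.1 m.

584.6 m

The local east axis at (φ, λ) is (−sin λ, cos λ, 0), so ΔE = −sin(-151.45848°)·(-184.1) + cos(-151.45848°)·(-612.8) = 450.36 m.
The local north axis is (−sin φ cos λ, −sin φ sin λ, cos φ), giving ΔN = 26.309 + 47.630 + 298.767 = 372.71 m.
Horizontal magnitude = √(ΔE² + ΔN²) = √(450.36² + 372.71²) = 584.58 m.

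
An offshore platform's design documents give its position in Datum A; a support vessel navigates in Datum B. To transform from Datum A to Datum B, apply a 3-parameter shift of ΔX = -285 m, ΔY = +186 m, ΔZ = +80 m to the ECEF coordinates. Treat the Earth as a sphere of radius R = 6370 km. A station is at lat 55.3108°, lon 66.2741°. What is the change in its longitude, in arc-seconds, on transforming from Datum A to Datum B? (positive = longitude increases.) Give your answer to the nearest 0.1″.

Δλ = 19.1″

sin φ = 0.822251, cos φ = 0.569125, sin λ = 0.915481, cos λ = 0.402362.
East component: ΔE = −sin λ·ΔX + cos λ·ΔY = −(0.915481)(-285) + (0.402362)(186) = 335.75 m.
1° of latitude spans πR/180 = 111177 m; at latitude φ, 1° of longitude spans that × cos φ = 63273.8 m, so Δλ = 335.75 / 63273.8 × 3600 = 19.103″.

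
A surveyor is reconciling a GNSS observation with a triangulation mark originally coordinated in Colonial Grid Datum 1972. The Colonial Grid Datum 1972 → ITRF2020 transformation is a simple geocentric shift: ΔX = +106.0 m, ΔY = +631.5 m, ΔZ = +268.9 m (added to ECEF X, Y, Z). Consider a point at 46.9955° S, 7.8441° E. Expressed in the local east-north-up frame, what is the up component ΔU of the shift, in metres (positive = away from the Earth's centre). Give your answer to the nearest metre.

At φ = -46.9955°, λ = 7.8441°: sin φ = -0.731300, cos φ = 0.682056, sin λ = 0.136478, cos λ = 0.990643.
ΔU = cos φ cos λ·ΔX + cos φ sin λ·ΔY + sin φ·ΔZ = (0.682056)(0.990643)(106.0) + (0.682056)(0.136478)(631.5) + (-0.731300)(268.9) = -66.24 m.

ΔU = -66 m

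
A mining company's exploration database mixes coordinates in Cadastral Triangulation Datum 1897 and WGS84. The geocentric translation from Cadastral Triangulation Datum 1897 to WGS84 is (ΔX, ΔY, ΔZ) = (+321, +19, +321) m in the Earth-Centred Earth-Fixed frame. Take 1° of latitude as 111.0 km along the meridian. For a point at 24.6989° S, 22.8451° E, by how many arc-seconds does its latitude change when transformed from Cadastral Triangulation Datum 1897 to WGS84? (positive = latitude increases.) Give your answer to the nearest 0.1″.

sin φ = -0.417850, cos φ = 0.908516, sin λ = 0.388241, cos λ = 0.921558.
North component: ΔN = −sin φ cos λ·ΔX − sin φ sin λ·ΔY + cos φ·ΔZ = −(-0.417850)(0.921558)(321) − (-0.417850)(0.388241)(19) + (0.908516)(321) = 418.32 m.
1° of latitude spans 111000 m, so Δφ = 418.32 / 111000 × 3600 = 13.567″.

Δφ = 13.6″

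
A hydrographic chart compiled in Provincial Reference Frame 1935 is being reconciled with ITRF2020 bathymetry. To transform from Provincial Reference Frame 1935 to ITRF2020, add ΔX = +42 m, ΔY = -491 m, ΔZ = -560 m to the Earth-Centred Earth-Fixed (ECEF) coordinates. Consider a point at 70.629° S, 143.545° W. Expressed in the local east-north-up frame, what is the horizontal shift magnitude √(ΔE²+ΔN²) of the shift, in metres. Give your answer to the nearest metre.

424 m

At φ = -70.629°, λ = -143.545°: sin φ = -0.943391, cos φ = 0.331684, sin λ = -0.594191, cos λ = -0.804324.
ΔE = −sin λ·ΔX + cos λ·ΔY = −(-0.594191)·(42) + (-0.804324)·(-491) = 419.88 m.
ΔN = −sin φ cos λ·ΔX − sin φ sin λ·ΔY + cos φ·ΔZ = −(-0.943391)(-0.804324)(42) − (-0.943391)(-0.594191)(-491) + (0.331684)(-560) = 57.62 m.
Horizontal magnitude = √(ΔE² + ΔN²) = √(419.88² + 57.62²) = 423.81 m.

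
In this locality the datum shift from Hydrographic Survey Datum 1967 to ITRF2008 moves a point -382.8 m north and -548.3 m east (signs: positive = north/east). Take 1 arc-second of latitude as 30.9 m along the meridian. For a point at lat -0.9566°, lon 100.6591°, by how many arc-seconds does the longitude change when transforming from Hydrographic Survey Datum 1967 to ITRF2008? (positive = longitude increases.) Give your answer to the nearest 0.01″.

At latitude -0.9566°, cos φ = 0.999861.
1″ of longitude at this latitude = 30.90 × cos φ = 30.8957 m, so Δλ = -548.3 / 30.8957 = -17.747″.

Δλ = -17.75″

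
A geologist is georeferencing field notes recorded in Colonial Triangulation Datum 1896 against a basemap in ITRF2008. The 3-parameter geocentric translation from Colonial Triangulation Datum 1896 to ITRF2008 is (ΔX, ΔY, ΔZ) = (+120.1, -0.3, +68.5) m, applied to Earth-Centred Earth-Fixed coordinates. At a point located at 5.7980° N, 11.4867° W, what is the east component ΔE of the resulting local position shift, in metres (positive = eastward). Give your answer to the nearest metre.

ΔE = 24 m

The local east axis at (φ, λ) is (−sin λ, cos λ, 0), so ΔE = −sin(-11.4867°)·120.1 + cos(-11.4867°)·(-0.3) = 23.62 m.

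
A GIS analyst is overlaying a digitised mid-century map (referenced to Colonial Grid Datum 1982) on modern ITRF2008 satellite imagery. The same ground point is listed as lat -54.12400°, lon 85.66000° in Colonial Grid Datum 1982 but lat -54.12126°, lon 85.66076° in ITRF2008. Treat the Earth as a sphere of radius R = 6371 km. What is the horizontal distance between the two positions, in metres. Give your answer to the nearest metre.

309 m

Δφ = -54.12126° − -54.12400° = +0.00274°; Δλ = 85.66076° − 85.66000° = +0.00076°.
1° along a meridian = πR/180 = 111195 m.
ΔN = Δφ × 111195 = 304.7 m; ΔE = Δλ × 111195 × cos(-54.12400°) = +0.00076 × 111195 × 0.586033 = 49.5 m.
Distance = √(ΔE² + ΔN²) = √(49.5² + 304.7²) = 308.7 m.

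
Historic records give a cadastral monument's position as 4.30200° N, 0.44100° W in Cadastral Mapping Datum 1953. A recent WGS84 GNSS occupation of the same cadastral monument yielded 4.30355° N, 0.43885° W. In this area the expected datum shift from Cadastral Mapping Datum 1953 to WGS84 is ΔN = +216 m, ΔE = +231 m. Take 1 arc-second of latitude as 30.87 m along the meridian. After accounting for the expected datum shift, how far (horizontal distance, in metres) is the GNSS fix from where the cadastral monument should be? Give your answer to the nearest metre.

Observed coordinate differences: Δφ = +0.00155°, Δλ = +0.00215°.
Converting to metres (1° lat = 111132 m, cos φ = 0.997183): observed ΔN = 172.3 m, observed ΔE = 238.3 m.
Subtracting the expected shift leaves a residual of 172.3 − (216) = -43.7 m north and 238.3 − (231) = 7.3 m east.
Residual distance = √((-43.7)² + 7.3²) = 44.3 m.

44 m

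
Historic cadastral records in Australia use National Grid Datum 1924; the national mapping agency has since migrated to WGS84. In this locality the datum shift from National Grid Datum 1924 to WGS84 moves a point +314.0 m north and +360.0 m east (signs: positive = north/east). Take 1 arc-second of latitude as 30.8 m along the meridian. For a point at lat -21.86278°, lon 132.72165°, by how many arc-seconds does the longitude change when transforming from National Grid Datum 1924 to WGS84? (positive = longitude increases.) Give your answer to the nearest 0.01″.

Δλ = 12.59″

At latitude -21.86278°, cos φ = 0.928078.
1″ of longitude at this latitude = 30.80 × cos φ = 28.5848 m, so Δλ = 360.0 / 28.5848 = 12.594″.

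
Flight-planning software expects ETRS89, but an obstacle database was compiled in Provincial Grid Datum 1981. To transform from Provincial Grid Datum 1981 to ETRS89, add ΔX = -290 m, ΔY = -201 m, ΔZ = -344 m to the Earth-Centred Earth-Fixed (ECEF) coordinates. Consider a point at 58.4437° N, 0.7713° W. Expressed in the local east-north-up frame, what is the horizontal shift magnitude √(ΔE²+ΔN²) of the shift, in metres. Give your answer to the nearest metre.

The local east axis at (φ, λ) is (−sin λ, cos λ, 0), so ΔE = −sin(-0.7713°)·(-290) + cos(-0.7713°)·(-201) = -204.89 m.
The local north axis is (−sin φ cos λ, −sin φ sin λ, cos φ), giving ΔN = 247.094 − 2.306 − 180.028 = 64.76 m.
Horizontal magnitude = √(ΔE² + ΔN²) = √((-204.89)² + 64.76²) = 214.88 m.

215 m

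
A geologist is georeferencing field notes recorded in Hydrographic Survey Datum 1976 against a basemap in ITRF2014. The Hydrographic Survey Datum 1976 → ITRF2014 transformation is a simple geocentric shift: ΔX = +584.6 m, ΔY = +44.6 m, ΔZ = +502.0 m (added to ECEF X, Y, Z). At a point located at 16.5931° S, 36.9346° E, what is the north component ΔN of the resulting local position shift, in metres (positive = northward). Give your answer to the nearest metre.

At φ = -16.5931°, λ = 36.9346°: sin φ = -0.285573, cos φ = 0.958357, sin λ = 0.600903, cos λ = 0.799322.
ΔN = −sin φ cos λ·ΔX − sin φ sin λ·ΔY + cos φ·ΔZ = −(-0.285573)(0.799322)(584.6) − (-0.285573)(0.600903)(44.6) + (0.958357)(502.0) = 622.19 m.

ΔN = 622 m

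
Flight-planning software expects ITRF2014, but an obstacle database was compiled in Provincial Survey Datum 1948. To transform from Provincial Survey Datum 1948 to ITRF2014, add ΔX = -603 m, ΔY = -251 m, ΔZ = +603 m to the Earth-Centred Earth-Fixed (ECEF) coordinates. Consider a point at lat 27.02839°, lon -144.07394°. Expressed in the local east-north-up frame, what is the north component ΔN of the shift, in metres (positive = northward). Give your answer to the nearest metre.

The local north axis is (−sin φ cos λ, −sin φ sin λ, cos φ), giving ΔN = -221.896 − 66.925 + 537.141 = 248.32 m.

ΔN = 248 m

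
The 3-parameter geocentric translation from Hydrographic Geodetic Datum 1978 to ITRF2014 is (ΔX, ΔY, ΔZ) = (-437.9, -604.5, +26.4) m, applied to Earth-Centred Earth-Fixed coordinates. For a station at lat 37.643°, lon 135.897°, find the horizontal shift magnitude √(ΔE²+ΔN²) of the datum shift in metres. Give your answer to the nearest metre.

At φ = 37.643°, λ = 135.897°: sin φ = 0.610740, cos φ = 0.791832, sin λ = 0.695950, cos λ = -0.718090.
ΔE = −sin λ·ΔX + cos λ·ΔY = −(0.695950)·(-437.9) + (-0.718090)·(-604.5) = 738.84 m.
ΔN = −sin φ cos λ·ΔX − sin φ sin λ·ΔY + cos φ·ΔZ = −(0.610740)(-0.718090)(-437.9) − (0.610740)(0.695950)(-604.5) + (0.791832)(26.4) = 85.80 m.
Horizontal magnitude = √(ΔE² + ΔN²) = √(738.84² + 85.80²) = 743.81 m.

744 m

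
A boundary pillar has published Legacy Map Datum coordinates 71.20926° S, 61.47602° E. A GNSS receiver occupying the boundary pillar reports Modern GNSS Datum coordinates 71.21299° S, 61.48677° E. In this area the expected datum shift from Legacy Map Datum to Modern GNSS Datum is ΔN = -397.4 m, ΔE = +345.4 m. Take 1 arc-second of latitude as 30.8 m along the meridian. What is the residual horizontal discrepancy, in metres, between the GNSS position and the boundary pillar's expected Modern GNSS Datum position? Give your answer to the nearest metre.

42 m

Observed coordinate differences: Δφ = -0.00373°, Δλ = +0.01075°.
Converting to metres (1° lat = 110880 m, cos φ = 0.322113): observed ΔN = -413.6 m, observed ΔE = 383.9 m.
Subtracting the expected shift leaves a residual of -413.6 − (-397.4) = -16.2 m north and 383.9 − (345.4) = 38.5 m east.
Residual distance = √((-16.2)² + 38.5²) = 41.8 m.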